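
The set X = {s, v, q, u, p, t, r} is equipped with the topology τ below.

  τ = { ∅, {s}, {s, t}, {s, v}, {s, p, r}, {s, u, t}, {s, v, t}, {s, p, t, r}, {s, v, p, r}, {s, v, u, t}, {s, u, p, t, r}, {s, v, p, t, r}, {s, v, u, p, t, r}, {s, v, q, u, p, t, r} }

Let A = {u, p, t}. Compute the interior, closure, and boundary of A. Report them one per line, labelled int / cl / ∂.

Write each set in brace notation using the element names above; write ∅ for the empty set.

opens ⊆ A: ∅; union → int = ∅
complement {s, v, q, r}; its interior {s, v}; cl(A) = X∖{s, v} = {q, u, p, t, r}
boundary = {q, u, p, t, r} ∖ ∅ = {q, u, p, t, r}

int(A) = ∅
cl(A)  = {q, u, p, t, r}
∂A     = {q, u, p, t, r}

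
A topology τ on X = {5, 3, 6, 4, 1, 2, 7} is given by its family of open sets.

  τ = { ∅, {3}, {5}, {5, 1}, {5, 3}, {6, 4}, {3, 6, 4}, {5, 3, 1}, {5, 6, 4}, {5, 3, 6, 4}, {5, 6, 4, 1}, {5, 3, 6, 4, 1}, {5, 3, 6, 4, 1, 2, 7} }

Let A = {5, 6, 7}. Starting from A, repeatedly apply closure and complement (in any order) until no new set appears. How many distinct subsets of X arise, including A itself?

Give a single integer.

cl via duality: int({3, 4, 1, 2}) = {3}, so X∖{3} = {5, 6, 4, 1, 2, 7}
Write k for closure, c for complement:
  1. A     = {5, 6, 7}
  2. kA    = {5, 6, 4, 1, 2, 7}
  3. cA    = {3, 4, 1, 2}
  4. ckA   = {3}
  5. kcA   = {3, 6, 4, 1, 2, 7}
  6. kckA  = {3, 2, 7}
  7. ckcA  = {5}
  8. ckckA = {5, 6, 4, 1}
  9. kckcA = {5, 1, 2, 7}
  10. ckckcA = {3, 6, 4}
  11. kckckcA = {3, 6, 4, 2, 7}
  12. ckckckcA = {5, 1}
applying k or c yields no new set

12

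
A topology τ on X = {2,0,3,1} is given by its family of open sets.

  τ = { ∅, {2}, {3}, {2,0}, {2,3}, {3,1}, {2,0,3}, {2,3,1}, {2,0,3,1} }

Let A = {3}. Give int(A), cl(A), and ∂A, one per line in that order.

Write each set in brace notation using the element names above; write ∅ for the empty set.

int(A) = {3}
cl(A)  = {3,1}
∂A     = {1}

open subsets of A: ∅, {3}; so int(A) = {3}
closure: X∖int(X∖A) = X∖{2,0} = {3,1}
∂A = {3,1} minus {3} = {1}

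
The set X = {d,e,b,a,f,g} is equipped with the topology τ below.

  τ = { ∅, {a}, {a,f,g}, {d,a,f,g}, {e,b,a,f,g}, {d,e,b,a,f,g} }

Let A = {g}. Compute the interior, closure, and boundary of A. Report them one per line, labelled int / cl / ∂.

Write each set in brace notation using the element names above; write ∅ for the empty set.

int(A) = ∅
cl(A)  = {d,e,b,f,g}
∂A     = {d,e,b,f,g}

U open, U⊆A: ∅. int(A) = ⋃ = ∅
X∖A={d,e,b,a,f}, int(X∖A)={a}, hence cl(A)={d,e,b,f,g}
∂A: remove int from cl → {d,e,b,f,g}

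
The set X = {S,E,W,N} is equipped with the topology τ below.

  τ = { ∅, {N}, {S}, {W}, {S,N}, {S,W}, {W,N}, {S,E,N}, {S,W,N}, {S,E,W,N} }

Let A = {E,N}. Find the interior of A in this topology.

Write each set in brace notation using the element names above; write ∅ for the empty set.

open subsets of A: ∅, {N}; so int(A) = {N}

{N}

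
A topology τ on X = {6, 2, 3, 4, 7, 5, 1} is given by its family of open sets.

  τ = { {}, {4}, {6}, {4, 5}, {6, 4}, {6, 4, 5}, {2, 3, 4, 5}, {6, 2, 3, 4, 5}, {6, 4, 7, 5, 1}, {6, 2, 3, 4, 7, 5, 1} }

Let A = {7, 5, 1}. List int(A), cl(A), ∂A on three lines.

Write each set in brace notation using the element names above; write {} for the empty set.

open subsets of A: {}; so int(A) = {}
closure: X∖int(X∖A) = X∖{6, 4} = {2, 3, 7, 5, 1}
∂A = {2, 3, 7, 5, 1} minus {} = {2, 3, 7, 5, 1}

int(A) = {}
cl(A)  = {2, 3, 7, 5, 1}
∂A     = {2, 3, 7, 5, 1}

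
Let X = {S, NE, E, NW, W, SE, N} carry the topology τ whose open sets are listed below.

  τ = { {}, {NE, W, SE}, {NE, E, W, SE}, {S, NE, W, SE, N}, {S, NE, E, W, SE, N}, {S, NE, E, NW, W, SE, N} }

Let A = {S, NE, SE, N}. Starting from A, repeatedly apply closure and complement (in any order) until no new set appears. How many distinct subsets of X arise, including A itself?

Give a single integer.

complement {E, NW, W}; its interior {}; cl(A) = X∖{} = {S, NE, E, NW, W, SE, N}
With k = closure, c = complement:
  1. A     = {S, NE, SE, N}
  2. kA    = {S, NE, E, NW, W, SE, N}
  3. cA    = {E, NW, W}
  4. ckA   = {}
k, c of each give nothing new

4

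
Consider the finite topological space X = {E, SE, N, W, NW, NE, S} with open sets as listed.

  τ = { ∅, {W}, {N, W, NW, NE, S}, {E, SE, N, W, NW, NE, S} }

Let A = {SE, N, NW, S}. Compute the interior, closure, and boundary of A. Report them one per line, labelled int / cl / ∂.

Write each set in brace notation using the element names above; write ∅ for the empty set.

int(A) = ∅
cl(A)  = {E, SE, N, NW, NE, S}
∂A     = {E, SE, N, NW, NE, S}

open subsets of A: ∅; so int(A) = ∅
closure: X∖int(X∖A) = X∖{W} = {E, SE, N, NW, NE, S}
∂A = {E, SE, N, NW, NE, S} minus ∅ = {E, SE, N, NW, NE, S}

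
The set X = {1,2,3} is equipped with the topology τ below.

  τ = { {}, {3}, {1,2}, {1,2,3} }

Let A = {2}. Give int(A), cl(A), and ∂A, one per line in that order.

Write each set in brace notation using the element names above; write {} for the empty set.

int(A) = {}
cl(A)  = {1,2}
∂A     = {1,2}

interior: largest open inside A is {} (from {})
cl via duality: int({1,3}) = {3}, so X∖{3} = {1,2}
cl∖int = {1,2}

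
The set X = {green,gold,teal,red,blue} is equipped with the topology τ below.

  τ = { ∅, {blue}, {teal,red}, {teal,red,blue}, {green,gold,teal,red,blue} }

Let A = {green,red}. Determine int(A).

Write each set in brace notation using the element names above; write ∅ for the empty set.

∅

interior: largest open inside A is ∅ (from ∅)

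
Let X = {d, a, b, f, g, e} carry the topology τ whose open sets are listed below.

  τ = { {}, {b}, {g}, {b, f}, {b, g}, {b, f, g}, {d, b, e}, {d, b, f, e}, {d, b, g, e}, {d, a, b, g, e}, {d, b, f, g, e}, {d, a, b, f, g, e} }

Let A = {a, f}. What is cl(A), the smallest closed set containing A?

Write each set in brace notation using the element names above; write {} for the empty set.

{a, f}

closure: X∖int(X∖A) = X∖{d, b, g, e} = {a, f}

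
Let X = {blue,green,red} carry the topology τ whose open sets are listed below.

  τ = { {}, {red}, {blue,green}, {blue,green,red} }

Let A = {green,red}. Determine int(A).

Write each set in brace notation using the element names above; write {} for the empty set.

open subsets of A: {}, {red}; so int(A) = {red}

{red}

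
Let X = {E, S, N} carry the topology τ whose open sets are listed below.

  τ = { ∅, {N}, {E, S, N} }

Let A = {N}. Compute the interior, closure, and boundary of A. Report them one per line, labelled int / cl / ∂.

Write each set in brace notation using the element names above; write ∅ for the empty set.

int(A) = {N}
cl(A)  = {E, S, N}
∂A     = {E, S}

interior: largest open inside A is {N} (from ∅, {N})
cl via duality: int({E, S}) = ∅, so X∖∅ = {E, S, N}
cl∖int = {E, S}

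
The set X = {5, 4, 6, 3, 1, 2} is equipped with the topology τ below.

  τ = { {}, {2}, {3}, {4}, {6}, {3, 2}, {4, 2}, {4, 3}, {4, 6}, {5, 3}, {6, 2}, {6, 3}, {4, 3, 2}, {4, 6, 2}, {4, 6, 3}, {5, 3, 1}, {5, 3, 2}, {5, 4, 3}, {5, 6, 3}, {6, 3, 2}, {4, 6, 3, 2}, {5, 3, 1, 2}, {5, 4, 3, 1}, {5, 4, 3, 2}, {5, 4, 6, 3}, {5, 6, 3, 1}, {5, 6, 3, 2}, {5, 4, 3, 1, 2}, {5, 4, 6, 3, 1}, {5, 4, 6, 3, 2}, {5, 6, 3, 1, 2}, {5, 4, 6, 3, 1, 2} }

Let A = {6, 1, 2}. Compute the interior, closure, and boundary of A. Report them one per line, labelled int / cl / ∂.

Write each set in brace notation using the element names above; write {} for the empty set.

int(A) = {6, 2}
cl(A)  = {6, 1, 2}
∂A     = {1}

opens ⊆ A: {}, {6}, {2}, {6, 2}; union → int = {6, 2}
complement {5, 4, 3}; its interior {5, 4, 3}; cl(A) = X∖{5, 4, 3} = {6, 1, 2}
boundary = {6, 1, 2} ∖ {6, 2} = {1}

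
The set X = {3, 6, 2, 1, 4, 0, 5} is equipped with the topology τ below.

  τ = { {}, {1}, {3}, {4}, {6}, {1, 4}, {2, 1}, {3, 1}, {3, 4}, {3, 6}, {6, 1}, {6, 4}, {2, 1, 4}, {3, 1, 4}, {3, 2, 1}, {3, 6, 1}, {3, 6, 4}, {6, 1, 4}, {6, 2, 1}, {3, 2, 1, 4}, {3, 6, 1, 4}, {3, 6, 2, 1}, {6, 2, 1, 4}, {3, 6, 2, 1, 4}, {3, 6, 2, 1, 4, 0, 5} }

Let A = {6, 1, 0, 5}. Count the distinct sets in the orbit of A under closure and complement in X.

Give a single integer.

closure: X∖int(X∖A) = X∖{3, 4} = {6, 2, 1, 0, 5}
Let k=closure and c=complement:
  1. A     = {6, 1, 0, 5}
  2. kA    = {6, 2, 1, 0, 5}
  3. cA    = {3, 2, 4}
  4. ckA   = {3, 4}
  5. kcA   = {3, 2, 4, 0, 5}
  6. kckA  = {3, 4, 0, 5}
  7. ckcA  = {6, 1}
  8. ckckA = {6, 2, 1}
— saturated at 8

8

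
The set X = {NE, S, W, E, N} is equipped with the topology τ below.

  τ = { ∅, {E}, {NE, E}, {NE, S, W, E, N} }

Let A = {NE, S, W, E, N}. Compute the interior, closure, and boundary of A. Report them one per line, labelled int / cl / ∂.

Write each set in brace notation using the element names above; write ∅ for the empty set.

opens ⊆ A: ∅, {E}, {NE, E}, {NE, S, W, E, N}; union → int = {NE, S, W, E, N}
complement ∅; its interior ∅; cl(A) = X∖∅ = {NE, S, W, E, N}
boundary = {NE, S, W, E, N} ∖ {NE, S, W, E, N} = ∅

int(A) = {NE, S, W, E, N}
cl(A)  = {NE, S, W, E, N}
∂A     = ∅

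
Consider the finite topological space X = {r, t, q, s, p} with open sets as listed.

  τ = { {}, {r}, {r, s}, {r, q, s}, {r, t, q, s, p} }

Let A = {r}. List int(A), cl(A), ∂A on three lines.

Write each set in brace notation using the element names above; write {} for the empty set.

int(A) = {r}
cl(A)  = {r, t, q, s, p}
∂A     = {t, q, s, p}

interior: largest open inside A is {r} (from {}, {r})
cl via duality: int({t, q, s, p}) = {}, so X∖{} = {r, t, q, s, p}
cl∖int = {t, q, s, p}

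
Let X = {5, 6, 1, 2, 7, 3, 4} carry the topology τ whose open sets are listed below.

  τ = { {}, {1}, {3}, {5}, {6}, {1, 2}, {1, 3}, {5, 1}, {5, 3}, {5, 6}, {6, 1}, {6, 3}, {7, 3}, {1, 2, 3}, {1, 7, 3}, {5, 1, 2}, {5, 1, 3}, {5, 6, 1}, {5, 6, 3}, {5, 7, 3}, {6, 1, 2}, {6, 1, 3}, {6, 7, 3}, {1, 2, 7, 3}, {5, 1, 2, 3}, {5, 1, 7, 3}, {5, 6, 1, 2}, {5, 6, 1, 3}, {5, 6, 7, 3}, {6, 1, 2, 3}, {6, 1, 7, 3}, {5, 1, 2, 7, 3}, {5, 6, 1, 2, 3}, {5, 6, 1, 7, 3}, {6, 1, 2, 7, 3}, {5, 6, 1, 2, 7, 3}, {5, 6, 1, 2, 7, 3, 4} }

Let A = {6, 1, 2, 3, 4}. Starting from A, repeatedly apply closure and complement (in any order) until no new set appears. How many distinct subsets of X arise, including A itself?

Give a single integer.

closure: X∖int(X∖A) = X∖{5} = {6, 1, 2, 7, 3, 4}
Let k=closure and c=complement:
  1. A     = {6, 1, 2, 3, 4}
  2. kA    = {6, 1, 2, 7, 3, 4}
  3. cA    = {5, 7}
  4. ckA   = {5}
  5. kcA   = {5, 7, 4}
  6. kckA  = {5, 4}
  7. ckcA  = {6, 1, 2, 3}
  8. ckckA = {6, 1, 2, 7, 3}
— saturated at 8

8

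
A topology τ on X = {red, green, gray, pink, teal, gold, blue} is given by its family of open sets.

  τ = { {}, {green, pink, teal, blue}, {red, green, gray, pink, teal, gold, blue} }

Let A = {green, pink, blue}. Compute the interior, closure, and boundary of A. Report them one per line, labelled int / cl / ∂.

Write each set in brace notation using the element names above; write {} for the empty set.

open subsets of A: {}; so int(A) = {}
closure: X∖int(X∖A) = X∖{} = {red, green, gray, pink, teal, gold, blue}
∂A = {red, green, gray, pink, teal, gold, blue} minus {} = {red, green, gray, pink, teal, gold, blue}

int(A) = {}
cl(A)  = {red, green, gray, pink, teal, gold, blue}
∂A     = {red, green, gray, pink, teal, gold, blue}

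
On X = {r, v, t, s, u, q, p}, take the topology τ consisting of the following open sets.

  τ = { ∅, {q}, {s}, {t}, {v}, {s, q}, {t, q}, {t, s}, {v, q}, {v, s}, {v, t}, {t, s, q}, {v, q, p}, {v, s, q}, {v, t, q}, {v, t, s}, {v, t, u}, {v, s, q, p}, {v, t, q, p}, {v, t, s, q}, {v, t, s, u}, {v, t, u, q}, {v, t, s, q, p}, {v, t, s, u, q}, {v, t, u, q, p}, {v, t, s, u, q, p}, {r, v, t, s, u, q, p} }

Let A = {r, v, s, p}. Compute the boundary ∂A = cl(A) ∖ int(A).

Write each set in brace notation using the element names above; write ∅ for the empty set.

open subsets of A: ∅, {v}, {s}, {v, s}; so int(A) = {v, s}
closure: X∖int(X∖A) = X∖{t, q} = {r, v, s, u, p}
∂A = {r, v, s, u, p} minus {v, s} = {r, u, p}

{r, u, p}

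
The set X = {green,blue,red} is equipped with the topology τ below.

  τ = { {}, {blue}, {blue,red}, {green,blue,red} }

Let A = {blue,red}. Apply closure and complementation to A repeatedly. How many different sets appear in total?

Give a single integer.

cl via duality: int({green}) = {}, so X∖{} = {green,blue,red}
Write k for closure, c for complement:
  1. A     = {blue,red}
  2. kA    = {green,blue,red}
  3. cA    = {green}
  4. ckA   = {}
applying k or c yields no new set

4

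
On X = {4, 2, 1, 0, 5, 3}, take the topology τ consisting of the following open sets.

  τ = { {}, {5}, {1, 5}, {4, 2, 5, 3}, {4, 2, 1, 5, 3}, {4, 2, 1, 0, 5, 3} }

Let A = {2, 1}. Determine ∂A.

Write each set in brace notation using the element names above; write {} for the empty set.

interior: largest open inside A is {} (from {})
cl via duality: int({4, 0, 5, 3}) = {5}, so X∖{5} = {4, 2, 1, 0, 3}
cl∖int = {4, 2, 1, 0, 3}

{4, 2, 1, 0, 3}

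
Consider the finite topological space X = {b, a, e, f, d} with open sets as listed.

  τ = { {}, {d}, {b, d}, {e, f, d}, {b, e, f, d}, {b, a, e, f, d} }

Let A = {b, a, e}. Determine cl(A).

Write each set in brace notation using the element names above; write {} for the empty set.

cl via duality: int({f, d}) = {d}, so X∖{d} = {b, a, e, f}

{b, a, e, f}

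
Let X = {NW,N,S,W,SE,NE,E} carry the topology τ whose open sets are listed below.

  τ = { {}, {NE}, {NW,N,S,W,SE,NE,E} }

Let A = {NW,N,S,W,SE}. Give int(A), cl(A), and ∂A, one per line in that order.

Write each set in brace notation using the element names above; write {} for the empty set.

open subsets of A: {}; so int(A) = {}
closure: X∖int(X∖A) = X∖{NE} = {NW,N,S,W,SE,E}
∂A = {NW,N,S,W,SE,E} minus {} = {NW,N,S,W,SE,E}

int(A) = {}
cl(A)  = {NW,N,S,W,SE,E}
∂A     = {NW,N,S,W,SE,E}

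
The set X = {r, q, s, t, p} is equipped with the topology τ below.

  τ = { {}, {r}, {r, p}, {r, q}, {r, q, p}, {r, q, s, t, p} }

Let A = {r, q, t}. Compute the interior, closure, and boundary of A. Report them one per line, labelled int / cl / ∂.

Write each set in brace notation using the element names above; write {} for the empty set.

opens ⊆ A: {}, {r}, {r, q}; union → int = {r, q}
complement {s, p}; its interior {}; cl(A) = X∖{} = {r, q, s, t, p}
boundary = {r, q, s, t, p} ∖ {r, q} = {s, t, p}

int(A) = {r, q}
cl(A)  = {r, q, s, t, p}
∂A     = {s, t, p}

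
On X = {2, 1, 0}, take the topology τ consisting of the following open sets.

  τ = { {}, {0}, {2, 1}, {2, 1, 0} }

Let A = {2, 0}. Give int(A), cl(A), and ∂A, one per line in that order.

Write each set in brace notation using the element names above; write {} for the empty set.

int(A) = {0}
cl(A)  = {2, 1, 0}
∂A     = {2, 1}

open subsets of A: {}, {0}; so int(A) = {0}
closure: X∖int(X∖A) = X∖{} = {2, 1, 0}
∂A = {2, 1, 0} minus {0} = {2, 1}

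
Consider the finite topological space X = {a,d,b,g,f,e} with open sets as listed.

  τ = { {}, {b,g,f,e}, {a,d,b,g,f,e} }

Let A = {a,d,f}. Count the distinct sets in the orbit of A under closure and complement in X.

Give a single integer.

4

closure: X∖int(X∖A) = X∖{} = {a,d,b,g,f,e}
Let k=closure and c=complement:
  1. A     = {a,d,f}
  2. kA    = {a,d,b,g,f,e}
  3. cA    = {b,g,e}
  4. ckA   = {}
— saturated at 4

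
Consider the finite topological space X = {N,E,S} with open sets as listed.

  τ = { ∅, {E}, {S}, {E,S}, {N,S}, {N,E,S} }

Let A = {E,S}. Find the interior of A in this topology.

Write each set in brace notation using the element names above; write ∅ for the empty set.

interior: largest open inside A is {E,S} (from ∅, {S}, {E}, {E,S})

{E,S}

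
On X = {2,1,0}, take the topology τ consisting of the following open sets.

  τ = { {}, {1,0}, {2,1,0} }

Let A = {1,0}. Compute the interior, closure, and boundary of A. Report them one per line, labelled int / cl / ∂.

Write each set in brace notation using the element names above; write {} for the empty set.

interior: largest open inside A is {1,0} (from {}, {1,0})
cl via duality: int({2}) = {}, so X∖{} = {2,1,0}
cl∖int = {2}

int(A) = {1,0}
cl(A)  = {2,1,0}
∂A     = {2}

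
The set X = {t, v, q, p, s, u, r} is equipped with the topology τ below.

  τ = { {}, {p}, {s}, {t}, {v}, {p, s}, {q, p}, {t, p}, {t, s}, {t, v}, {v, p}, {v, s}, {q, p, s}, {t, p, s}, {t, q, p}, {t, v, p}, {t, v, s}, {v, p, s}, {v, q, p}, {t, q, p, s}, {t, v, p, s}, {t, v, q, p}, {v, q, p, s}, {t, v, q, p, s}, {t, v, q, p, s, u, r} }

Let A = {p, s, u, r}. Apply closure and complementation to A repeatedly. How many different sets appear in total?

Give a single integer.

8

cl via duality: int({t, v, q}) = {t, v}, so X∖{t, v} = {q, p, s, u, r}
Write k for closure, c for complement:
  1. A     = {p, s, u, r}
  2. kA    = {q, p, s, u, r}
  3. cA    = {t, v, q}
  4. ckA   = {t, v}
  5. kcA   = {t, v, q, u, r}
  6. kckA  = {t, v, u, r}
  7. ckcA  = {p, s}
  8. ckckA = {q, p, s}
applying k or c yields no new set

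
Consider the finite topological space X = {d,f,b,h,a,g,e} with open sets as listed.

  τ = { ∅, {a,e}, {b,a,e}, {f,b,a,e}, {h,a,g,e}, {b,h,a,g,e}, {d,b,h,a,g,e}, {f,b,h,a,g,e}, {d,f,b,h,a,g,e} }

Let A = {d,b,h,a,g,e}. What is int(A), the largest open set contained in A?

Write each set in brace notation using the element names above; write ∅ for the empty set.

{d,b,h,a,g,e}

open subsets of A: ∅, {a,e}, {b,a,e}, {h,a,g,e}, {b,h,a,g,e}, {d,b,h,a,g,e}; so int(A) = {d,b,h,a,g,e}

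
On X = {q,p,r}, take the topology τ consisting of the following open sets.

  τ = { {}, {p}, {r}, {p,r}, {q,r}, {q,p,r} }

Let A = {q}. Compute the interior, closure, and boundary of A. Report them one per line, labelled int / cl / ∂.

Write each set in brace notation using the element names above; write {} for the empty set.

int(A) = {}
cl(A)  = {q}
∂A     = {q}

opens ⊆ A: {}; union → int = {}
complement {p,r}; its interior {p,r}; cl(A) = X∖{p,r} = {q}
boundary = {q} ∖ {} = {q}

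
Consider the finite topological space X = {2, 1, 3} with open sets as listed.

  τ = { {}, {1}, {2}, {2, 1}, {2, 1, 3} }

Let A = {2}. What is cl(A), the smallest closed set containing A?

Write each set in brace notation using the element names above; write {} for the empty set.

{2, 3}

X∖A={1, 3}, int(X∖A)={1}, hence cl(A)={2, 3}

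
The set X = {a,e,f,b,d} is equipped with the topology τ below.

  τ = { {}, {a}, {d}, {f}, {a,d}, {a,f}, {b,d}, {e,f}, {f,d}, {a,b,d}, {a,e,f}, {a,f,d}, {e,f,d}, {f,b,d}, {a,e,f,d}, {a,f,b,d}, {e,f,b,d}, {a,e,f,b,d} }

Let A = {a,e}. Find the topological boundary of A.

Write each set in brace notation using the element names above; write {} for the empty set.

{e}

interior: largest open inside A is {a} (from {}, {a})
cl via duality: int({f,b,d}) = {f,b,d}, so X∖{f,b,d} = {a,e}
cl∖int = {e}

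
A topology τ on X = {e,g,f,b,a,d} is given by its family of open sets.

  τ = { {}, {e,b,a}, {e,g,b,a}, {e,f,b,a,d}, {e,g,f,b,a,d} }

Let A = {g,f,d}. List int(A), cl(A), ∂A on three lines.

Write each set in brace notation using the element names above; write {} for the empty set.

int(A) = {}
cl(A)  = {g,f,d}
∂A     = {g,f,d}

opens ⊆ A: {}; union → int = {}
complement {e,b,a}; its interior {e,b,a}; cl(A) = X∖{e,b,a} = {g,f,d}
boundary = {g,f,d} ∖ {} = {g,f,d}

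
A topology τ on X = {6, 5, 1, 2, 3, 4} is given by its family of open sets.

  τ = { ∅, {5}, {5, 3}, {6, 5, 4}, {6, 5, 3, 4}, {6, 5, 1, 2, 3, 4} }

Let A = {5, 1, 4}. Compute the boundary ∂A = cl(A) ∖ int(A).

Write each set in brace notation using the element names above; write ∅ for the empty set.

opens ⊆ A: ∅, {5}; union → int = {5}
complement {6, 2, 3}; its interior ∅; cl(A) = X∖∅ = {6, 5, 1, 2, 3, 4}
boundary = {6, 5, 1, 2, 3, 4} ∖ {5} = {6, 1, 2, 3, 4}

{6, 1, 2, 3, 4}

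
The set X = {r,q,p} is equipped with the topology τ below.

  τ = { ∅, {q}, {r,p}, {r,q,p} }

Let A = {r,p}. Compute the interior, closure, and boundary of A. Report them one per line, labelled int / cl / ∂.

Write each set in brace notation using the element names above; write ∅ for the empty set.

int(A) = {r,p}
cl(A)  = {r,p}
∂A     = ∅

interior: largest open inside A is {r,p} (from ∅, {r,p})
cl via duality: int({q}) = {q}, so X∖{q} = {r,p}
cl∖int = ∅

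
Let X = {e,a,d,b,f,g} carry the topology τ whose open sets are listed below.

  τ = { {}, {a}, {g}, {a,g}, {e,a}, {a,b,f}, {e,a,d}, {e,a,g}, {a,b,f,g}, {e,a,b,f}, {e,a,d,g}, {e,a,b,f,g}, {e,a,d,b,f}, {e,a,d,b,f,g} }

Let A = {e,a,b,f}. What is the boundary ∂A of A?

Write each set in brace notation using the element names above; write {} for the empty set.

{d}

interior: largest open inside A is {e,a,b,f} (from {}, {a}, {e,a}, {a,b,f}, {e,a,b,f})
cl via duality: int({d,g}) = {g}, so X∖{g} = {e,a,d,b,f}
cl∖int = {d}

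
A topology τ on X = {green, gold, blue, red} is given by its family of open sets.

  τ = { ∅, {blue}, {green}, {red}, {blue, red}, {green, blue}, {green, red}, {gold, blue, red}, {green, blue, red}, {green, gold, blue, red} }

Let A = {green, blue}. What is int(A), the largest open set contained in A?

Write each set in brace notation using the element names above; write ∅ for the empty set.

U open, U⊆A: ∅, {green}, {blue}, {green, blue}. int(A) = ⋃ = {green, blue}

{green, blue}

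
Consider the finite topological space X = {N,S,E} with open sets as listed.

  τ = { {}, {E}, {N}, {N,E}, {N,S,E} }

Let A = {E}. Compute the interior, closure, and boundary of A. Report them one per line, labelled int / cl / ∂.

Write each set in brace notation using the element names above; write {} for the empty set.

interior: largest open inside A is {E} (from {}, {E})
cl via duality: int({N,S}) = {N}, so X∖{N} = {S,E}
cl∖int = {S}

int(A) = {E}
cl(A)  = {S,E}
∂A     = {S}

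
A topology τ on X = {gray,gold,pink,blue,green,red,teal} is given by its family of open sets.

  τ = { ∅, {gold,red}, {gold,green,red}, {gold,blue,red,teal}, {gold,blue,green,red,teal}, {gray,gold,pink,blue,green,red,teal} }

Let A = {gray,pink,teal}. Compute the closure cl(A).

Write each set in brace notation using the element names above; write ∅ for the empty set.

cl via duality: int({gold,blue,green,red}) = {gold,green,red}, so X∖{gold,green,red} = {gray,pink,blue,teal}

{gray,pink,blue,teal}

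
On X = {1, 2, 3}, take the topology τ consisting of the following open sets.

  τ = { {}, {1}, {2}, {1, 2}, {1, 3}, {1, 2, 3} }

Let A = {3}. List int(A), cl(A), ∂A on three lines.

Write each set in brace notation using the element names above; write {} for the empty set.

int(A) = {}
cl(A)  = {3}
∂A     = {3}

open subsets of A: {}; so int(A) = {}
closure: X∖int(X∖A) = X∖{1, 2} = {3}
∂A = {3} minus {} = {3}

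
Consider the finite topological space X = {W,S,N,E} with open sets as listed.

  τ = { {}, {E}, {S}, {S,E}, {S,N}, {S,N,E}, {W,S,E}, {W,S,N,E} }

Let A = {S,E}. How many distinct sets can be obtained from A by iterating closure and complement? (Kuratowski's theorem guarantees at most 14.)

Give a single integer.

4

cl via duality: int({W,N}) = {}, so X∖{} = {W,S,N,E}
Write k for closure, c for complement:
  1. A     = {S,E}
  2. kA    = {W,S,N,E}
  3. cA    = {W,N}
  4. ckA   = {}
applying k or c yields no new set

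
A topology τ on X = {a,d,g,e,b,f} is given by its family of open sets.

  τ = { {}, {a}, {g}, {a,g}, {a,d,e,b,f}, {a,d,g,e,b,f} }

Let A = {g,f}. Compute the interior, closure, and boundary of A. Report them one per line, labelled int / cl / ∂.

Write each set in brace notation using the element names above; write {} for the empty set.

U open, U⊆A: {}, {g}. int(A) = ⋃ = {g}
X∖A={a,d,e,b}, int(X∖A)={a}, hence cl(A)={d,g,e,b,f}
∂A: remove int from cl → {d,e,b,f}

int(A) = {g}
cl(A)  = {d,g,e,b,f}
∂A     = {d,e,b,f}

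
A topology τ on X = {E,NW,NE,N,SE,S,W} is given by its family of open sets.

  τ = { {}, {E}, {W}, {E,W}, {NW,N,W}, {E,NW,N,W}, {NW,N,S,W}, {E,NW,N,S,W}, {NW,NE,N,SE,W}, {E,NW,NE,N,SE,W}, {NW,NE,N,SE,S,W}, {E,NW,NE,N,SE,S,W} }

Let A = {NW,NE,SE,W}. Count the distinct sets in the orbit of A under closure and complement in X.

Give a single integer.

cl via duality: int({E,N,S}) = {E}, so X∖{E} = {NW,NE,N,SE,S,W}
Write k for closure, c for complement:
  1. A     = {NW,NE,SE,W}
  2. kA    = {NW,NE,N,SE,S,W}
  3. cA    = {E,N,S}
  4. ckA   = {E}
  5. kcA   = {E,NW,NE,N,SE,S}
  6. ckcA  = {W}
applying k or c yields no new set

6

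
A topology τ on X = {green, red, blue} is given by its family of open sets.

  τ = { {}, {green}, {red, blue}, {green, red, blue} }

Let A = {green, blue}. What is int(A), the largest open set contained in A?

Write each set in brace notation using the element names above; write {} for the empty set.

{green}

interior: largest open inside A is {green} (from {}, {green})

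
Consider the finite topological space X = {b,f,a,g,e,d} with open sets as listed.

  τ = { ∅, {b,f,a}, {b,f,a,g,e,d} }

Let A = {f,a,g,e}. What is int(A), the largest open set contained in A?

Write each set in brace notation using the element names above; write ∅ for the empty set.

∅

open subsets of A: ∅; so int(A) = ∅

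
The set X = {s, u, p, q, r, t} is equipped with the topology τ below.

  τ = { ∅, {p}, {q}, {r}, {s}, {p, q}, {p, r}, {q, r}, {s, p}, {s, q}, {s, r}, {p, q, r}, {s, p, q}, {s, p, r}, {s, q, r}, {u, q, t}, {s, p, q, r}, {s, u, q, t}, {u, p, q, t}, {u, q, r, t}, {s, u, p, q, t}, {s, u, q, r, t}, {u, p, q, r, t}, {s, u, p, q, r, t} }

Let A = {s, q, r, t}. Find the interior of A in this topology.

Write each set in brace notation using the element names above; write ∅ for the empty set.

opens ⊆ A: ∅, {q}, {r}, {s}, {q, r}, {s, r}, {s, q}, {s, q, r}; union → int = {s, q, r}

{s, q, r}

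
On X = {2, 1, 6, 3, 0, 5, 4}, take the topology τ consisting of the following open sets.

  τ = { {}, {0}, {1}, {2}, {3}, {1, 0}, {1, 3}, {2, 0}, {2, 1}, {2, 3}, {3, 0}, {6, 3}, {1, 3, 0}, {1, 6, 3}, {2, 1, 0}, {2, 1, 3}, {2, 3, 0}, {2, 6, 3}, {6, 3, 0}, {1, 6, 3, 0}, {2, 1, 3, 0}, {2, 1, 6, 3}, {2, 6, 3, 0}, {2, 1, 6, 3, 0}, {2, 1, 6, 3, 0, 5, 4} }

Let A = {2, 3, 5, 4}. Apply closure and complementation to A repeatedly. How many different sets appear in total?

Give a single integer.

8

X∖A={1, 6, 0}, int(X∖A)={1, 0}, hence cl(A)={2, 6, 3, 5, 4}
Orbit (k=closure, c=complement):
  1. A     = {2, 3, 5, 4}
  2. kA    = {2, 6, 3, 5, 4}
  3. cA    = {1, 6, 0}
  4. ckA   = {1, 0}
  5. kcA   = {1, 6, 0, 5, 4}
  6. kckA  = {1, 0, 5, 4}
  7. ckcA  = {2, 3}
  8. ckckA = {2, 6, 3}
(closed under both — stop)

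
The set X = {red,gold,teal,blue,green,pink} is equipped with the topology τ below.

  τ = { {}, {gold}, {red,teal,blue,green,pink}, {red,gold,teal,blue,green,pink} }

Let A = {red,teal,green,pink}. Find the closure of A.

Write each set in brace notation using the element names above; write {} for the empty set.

{red,teal,blue,green,pink}

X∖A={gold,blue}, int(X∖A)={gold}, hence cl(A)={red,teal,blue,green,pink}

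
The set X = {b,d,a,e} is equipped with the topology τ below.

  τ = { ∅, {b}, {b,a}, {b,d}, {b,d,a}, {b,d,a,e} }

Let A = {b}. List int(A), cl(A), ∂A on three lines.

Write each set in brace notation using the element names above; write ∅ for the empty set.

int(A) = {b}
cl(A)  = {b,d,a,e}
∂A     = {d,a,e}

opens ⊆ A: ∅, {b}; union → int = {b}
complement {d,a,e}; its interior ∅; cl(A) = X∖∅ = {b,d,a,e}
boundary = {b,d,a,e} ∖ {b} = {d,a,e}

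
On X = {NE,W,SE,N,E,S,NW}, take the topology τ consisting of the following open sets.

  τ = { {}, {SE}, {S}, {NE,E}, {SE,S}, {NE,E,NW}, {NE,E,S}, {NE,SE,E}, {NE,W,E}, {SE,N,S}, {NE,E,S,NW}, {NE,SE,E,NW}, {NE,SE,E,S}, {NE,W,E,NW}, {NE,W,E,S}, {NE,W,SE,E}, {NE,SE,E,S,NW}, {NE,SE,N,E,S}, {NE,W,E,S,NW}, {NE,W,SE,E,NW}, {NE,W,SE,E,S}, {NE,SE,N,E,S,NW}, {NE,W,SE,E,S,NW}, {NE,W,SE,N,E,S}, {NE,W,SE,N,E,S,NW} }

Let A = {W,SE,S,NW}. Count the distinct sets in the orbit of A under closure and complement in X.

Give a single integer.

8

closure: X∖int(X∖A) = X∖{NE,E} = {W,SE,N,S,NW}
Let k=closure and c=complement:
  1. A     = {W,SE,S,NW}
  2. kA    = {W,SE,N,S,NW}
  3. cA    = {NE,N,E}
  4. ckA   = {NE,E}
  5. kcA   = {NE,W,N,E,NW}
  6. kckA  = {NE,W,E,NW}
  7. ckcA  = {SE,S}
  8. ckckA = {SE,N,S}
— saturated at 8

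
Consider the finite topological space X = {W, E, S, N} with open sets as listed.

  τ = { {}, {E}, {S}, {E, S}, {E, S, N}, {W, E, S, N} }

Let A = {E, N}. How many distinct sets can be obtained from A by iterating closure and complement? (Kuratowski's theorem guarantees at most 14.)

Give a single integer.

complement {W, S}; its interior {S}; cl(A) = X∖{S} = {W, E, N}
With k = closure, c = complement:
  1. A     = {E, N}
  2. kA    = {W, E, N}
  3. cA    = {W, S}
  4. ckA   = {S}
  5. kcA   = {W, S, N}
  6. ckcA  = {E}
k, c of each give nothing new

6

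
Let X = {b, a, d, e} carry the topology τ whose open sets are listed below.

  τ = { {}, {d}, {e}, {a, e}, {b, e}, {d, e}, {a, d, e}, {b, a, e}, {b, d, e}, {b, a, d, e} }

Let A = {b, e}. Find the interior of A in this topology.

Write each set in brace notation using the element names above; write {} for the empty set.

{b, e}

U open, U⊆A: {}, {e}, {b, e}. int(A) = ⋃ = {b, e}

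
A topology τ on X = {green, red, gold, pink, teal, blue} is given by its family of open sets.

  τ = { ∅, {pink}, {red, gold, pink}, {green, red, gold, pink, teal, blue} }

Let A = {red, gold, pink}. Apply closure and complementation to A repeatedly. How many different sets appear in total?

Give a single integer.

4

complement {green, teal, blue}; its interior ∅; cl(A) = X∖∅ = {green, red, gold, pink, teal, blue}
With k = closure, c = complement:
  1. A     = {red, gold, pink}
  2. kA    = {green, red, gold, pink, teal, blue}
  3. cA    = {green, teal, blue}
  4. ckA   = ∅
k, c of each give nothing new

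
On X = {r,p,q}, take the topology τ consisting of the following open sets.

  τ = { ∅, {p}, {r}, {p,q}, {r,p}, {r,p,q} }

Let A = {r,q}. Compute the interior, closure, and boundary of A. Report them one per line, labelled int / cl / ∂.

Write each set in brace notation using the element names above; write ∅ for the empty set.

int(A) = {r}
cl(A)  = {r,q}
∂A     = {q}

open subsets of A: ∅, {r}; so int(A) = {r}
closure: X∖int(X∖A) = X∖{p} = {r,q}
∂A = {r,q} minus {r} = {q}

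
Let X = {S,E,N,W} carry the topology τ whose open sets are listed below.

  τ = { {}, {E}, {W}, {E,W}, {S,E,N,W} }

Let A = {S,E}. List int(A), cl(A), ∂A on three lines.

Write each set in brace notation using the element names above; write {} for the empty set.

int(A) = {E}
cl(A)  = {S,E,N}
∂A     = {S,N}

U open, U⊆A: {}, {E}. int(A) = ⋃ = {E}
X∖A={N,W}, int(X∖A)={W}, hence cl(A)={S,E,N}
∂A: remove int from cl → {S,N}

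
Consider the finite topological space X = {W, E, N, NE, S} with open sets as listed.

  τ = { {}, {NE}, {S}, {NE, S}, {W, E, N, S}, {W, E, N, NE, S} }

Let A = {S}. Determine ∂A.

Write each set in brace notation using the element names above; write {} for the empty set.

open subsets of A: {}, {S}; so int(A) = {S}
closure: X∖int(X∖A) = X∖{NE} = {W, E, N, S}
∂A = {W, E, N, S} minus {S} = {W, E, N}

{W, E, N}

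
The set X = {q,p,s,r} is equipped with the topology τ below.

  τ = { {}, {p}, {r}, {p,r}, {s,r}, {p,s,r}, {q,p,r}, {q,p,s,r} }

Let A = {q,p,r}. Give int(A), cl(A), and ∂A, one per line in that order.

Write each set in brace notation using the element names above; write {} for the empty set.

int(A) = {q,p,r}
cl(A)  = {q,p,s,r}
∂A     = {s}

interior: largest open inside A is {q,p,r} (from {}, {r}, {p}, {p,r}, {q,p,r})
cl via duality: int({s}) = {}, so X∖{} = {q,p,s,r}
cl∖int = {s}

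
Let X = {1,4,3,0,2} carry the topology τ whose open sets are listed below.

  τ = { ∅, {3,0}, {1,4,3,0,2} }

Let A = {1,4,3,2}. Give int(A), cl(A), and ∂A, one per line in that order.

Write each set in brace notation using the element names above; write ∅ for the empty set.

open subsets of A: ∅; so int(A) = ∅
closure: X∖int(X∖A) = X∖∅ = {1,4,3,0,2}
∂A = {1,4,3,0,2} minus ∅ = {1,4,3,0,2}

int(A) = ∅
cl(A)  = {1,4,3,0,2}
∂A     = {1,4,3,0,2}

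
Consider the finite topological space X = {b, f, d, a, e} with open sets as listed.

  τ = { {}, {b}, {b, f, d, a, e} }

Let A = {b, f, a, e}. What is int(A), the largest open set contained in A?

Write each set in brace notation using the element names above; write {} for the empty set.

opens ⊆ A: {}, {b}; union → int = {b}

{b}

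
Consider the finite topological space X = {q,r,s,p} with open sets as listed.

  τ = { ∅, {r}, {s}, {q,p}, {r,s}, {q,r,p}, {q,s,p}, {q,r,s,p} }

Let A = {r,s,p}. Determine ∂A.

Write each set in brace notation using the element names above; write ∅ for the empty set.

{q,p}

interior: largest open inside A is {r,s} (from ∅, {r}, {s}, {r,s})
cl via duality: int({q}) = ∅, so X∖∅ = {q,r,s,p}
cl∖int = {q,p}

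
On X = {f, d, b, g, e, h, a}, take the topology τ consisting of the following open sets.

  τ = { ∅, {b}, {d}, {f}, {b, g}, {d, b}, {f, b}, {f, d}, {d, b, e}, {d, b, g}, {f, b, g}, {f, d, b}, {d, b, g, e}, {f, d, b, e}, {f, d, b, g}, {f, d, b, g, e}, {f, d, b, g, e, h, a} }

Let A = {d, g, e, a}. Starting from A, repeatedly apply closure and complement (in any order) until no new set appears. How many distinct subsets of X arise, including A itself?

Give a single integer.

8

cl via duality: int({f, b, h}) = {f, b}, so X∖{f, b} = {d, g, e, h, a}
Write k for closure, c for complement:
  1. A     = {d, g, e, a}
  2. kA    = {d, g, e, h, a}
  3. cA    = {f, b, h}
  4. ckA   = {f, b}
  5. kcA   = {f, b, g, e, h, a}
  6. ckcA  = {d}
  7. kckcA = {d, e, h, a}
  8. ckckcA = {f, b, g}
applying k or c yields no new set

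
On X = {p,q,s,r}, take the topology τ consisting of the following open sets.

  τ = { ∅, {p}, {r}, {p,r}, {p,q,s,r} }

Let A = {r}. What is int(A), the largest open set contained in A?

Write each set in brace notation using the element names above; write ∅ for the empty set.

{r}

open subsets of A: ∅, {r}; so int(A) = {r}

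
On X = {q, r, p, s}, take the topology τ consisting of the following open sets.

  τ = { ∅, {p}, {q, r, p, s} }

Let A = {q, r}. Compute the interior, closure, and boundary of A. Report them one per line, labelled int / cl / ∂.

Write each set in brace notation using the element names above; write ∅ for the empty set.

open subsets of A: ∅; so int(A) = ∅
closure: X∖int(X∖A) = X∖{p} = {q, r, s}
∂A = {q, r, s} minus ∅ = {q, r, s}

int(A) = ∅
cl(A)  = {q, r, s}
∂A     = {q, r, s}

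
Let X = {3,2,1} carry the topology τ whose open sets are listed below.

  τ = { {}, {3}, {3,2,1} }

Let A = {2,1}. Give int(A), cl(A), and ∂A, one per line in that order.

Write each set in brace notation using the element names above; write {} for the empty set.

int(A) = {}
cl(A)  = {2,1}
∂A     = {2,1}

open subsets of A: {}; so int(A) = {}
closure: X∖int(X∖A) = X∖{3} = {2,1}
∂A = {2,1} minus {} = {2,1}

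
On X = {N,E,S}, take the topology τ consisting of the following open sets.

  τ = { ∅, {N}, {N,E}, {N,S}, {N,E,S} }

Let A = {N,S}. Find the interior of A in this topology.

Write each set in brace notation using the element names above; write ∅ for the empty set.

{N,S}

open subsets of A: ∅, {N}, {N,S}; so int(A) = {N,S}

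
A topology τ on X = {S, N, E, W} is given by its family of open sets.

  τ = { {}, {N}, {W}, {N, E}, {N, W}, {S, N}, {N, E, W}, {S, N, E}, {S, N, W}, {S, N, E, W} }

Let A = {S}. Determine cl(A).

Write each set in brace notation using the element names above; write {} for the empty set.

{S}

closure: X∖int(X∖A) = X∖{N, E, W} = {S}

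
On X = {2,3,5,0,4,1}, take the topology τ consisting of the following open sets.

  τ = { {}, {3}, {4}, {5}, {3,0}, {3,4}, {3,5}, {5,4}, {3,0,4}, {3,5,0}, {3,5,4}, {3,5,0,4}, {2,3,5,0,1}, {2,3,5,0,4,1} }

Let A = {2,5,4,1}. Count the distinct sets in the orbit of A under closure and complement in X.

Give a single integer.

complement {3,0}; its interior {3,0}; cl(A) = X∖{3,0} = {2,5,4,1}
With k = closure, c = complement:
  1. A     = {2,5,4,1}
  2. cA    = {3,0}
  3. kcA   = {2,3,0,1}
  4. ckcA  = {5,4}
k, c of each give nothing new

4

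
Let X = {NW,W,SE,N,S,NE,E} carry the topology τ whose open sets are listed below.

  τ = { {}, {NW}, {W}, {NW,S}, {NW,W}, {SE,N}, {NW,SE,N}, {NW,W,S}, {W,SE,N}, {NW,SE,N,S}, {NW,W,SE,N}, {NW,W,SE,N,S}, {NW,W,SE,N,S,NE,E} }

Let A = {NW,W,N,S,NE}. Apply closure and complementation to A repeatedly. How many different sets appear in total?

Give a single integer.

8

X∖A={SE,E}, int(X∖A)={}, hence cl(A)={NW,W,SE,N,S,NE,E}
Orbit (k=closure, c=complement):
  1. A     = {NW,W,N,S,NE}
  2. kA    = {NW,W,SE,N,S,NE,E}
  3. cA    = {SE,E}
  4. ckA   = {}
  5. kcA   = {SE,N,NE,E}
  6. ckcA  = {NW,W,S}
  7. kckcA = {NW,W,S,NE,E}
  8. ckckcA = {SE,N}
(closed under both — stop)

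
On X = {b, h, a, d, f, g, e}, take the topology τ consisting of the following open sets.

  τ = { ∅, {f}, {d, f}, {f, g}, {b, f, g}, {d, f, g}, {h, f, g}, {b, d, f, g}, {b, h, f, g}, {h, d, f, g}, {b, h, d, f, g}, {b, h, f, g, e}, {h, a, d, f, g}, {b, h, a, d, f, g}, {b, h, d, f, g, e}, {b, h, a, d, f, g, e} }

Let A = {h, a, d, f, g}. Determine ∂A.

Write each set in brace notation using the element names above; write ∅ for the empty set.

open subsets of A: ∅, {f}, {d, f}, {f, g}, {h, f, g}, {d, f, g}, {h, d, f, g}, {h, a, d, f, g}; so int(A) = {h, a, d, f, g}
closure: X∖int(X∖A) = X∖∅ = {b, h, a, d, f, g, e}
∂A = {b, h, a, d, f, g, e} minus {h, a, d, f, g} = {b, e}

{b, e}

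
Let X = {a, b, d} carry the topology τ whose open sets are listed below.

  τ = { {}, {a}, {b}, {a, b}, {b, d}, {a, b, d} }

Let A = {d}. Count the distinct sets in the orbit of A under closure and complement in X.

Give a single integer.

4

closure: X∖int(X∖A) = X∖{a, b} = {d}
Let k=closure and c=complement:
  1. A     = {d}
  2. cA    = {a, b}
  3. kcA   = {a, b, d}
  4. ckcA  = {}
— saturated at 4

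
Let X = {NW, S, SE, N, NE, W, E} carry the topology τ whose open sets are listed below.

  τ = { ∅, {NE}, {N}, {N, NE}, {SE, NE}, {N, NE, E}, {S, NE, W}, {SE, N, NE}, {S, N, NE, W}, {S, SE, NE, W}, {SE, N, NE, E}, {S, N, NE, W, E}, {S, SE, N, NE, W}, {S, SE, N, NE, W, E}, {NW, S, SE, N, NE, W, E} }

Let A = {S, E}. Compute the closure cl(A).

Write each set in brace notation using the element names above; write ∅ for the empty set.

complement {NW, SE, N, NE, W}; its interior {SE, N, NE}; cl(A) = X∖{SE, N, NE} = {NW, S, W, E}

{NW, S, W, E}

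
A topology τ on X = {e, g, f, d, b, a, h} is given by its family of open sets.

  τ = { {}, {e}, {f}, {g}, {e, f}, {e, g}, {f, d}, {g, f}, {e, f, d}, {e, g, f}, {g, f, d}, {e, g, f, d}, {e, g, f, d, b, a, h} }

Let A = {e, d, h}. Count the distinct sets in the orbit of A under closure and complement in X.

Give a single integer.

8

cl via duality: int({g, f, b, a}) = {g, f}, so X∖{g, f} = {e, d, b, a, h}
Write k for closure, c for complement:
  1. A     = {e, d, h}
  2. kA    = {e, d, b, a, h}
  3. cA    = {g, f, b, a}
  4. ckA   = {g, f}
  5. kcA   = {g, f, d, b, a, h}
  6. ckcA  = {e}
  7. kckcA = {e, b, a, h}
  8. ckckcA = {g, f, d}
applying k or c yields no new set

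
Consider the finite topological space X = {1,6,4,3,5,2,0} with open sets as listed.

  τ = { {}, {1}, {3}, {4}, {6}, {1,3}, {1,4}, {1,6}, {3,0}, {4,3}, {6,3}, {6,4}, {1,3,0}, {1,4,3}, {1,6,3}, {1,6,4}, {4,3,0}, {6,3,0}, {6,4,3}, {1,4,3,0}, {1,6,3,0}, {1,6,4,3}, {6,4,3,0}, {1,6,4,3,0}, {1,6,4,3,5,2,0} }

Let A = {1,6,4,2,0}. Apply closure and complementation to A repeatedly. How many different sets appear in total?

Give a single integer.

8

closure: X∖int(X∖A) = X∖{3} = {1,6,4,5,2,0}
Let k=closure and c=complement:
  1. A     = {1,6,4,2,0}
  2. kA    = {1,6,4,5,2,0}
  3. cA    = {3,5}
  4. ckA   = {3}
  5. kcA   = {3,5,2,0}
  6. ckcA  = {1,6,4}
  7. kckcA = {1,6,4,5,2}
  8. ckckcA = {3,0}
— saturated at 8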